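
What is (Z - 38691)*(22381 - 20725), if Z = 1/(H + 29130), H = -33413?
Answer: -274421645424/4283 ≈ -6.4072e+7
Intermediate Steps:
Z = -1/4283 (Z = 1/(-33413 + 29130) = 1/(-4283) = -1/4283 ≈ -0.00023348)
(Z - 38691)*(22381 - 20725) = (-1/4283 - 38691)*(22381 - 20725) = -165713554/4283*1656 = -274421645424/4283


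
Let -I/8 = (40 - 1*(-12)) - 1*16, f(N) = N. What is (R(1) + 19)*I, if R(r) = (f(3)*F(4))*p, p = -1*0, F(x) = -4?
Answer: -5472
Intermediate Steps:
p = 0
I = -288 (I = -8*((40 - 1*(-12)) - 1*16) = -8*((40 + 12) - 16) = -8*(52 - 16) = -8*36 = -288)
R(r) = 0 (R(r) = (3*(-4))*0 = -12*0 = 0)
(R(1) + 19)*I = (0 + 19)*(-288) = 19*(-288) = -5472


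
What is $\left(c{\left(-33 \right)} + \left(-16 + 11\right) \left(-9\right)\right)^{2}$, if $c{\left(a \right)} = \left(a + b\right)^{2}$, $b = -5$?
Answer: $2217121$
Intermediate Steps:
$c{\left(a \right)} = \left(-5 + a\right)^{2}$ ($c{\left(a \right)} = \left(a - 5\right)^{2} = \left(-5 + a\right)^{2}$)
$\left(c{\left(-33 \right)} + \left(-16 + 11\right) \left(-9\right)\right)^{2} = \left(\left(-5 - 33\right)^{2} + \left(-16 + 11\right) \left(-9\right)\right)^{2} = \left(\left(-38\right)^{2} - -45\right)^{2} = \left(1444 + 45\right)^{2} = 1489^{2} = 2217121$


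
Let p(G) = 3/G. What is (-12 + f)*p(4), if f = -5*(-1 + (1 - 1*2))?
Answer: -3/2 ≈ -1.5000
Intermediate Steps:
f = 10 (f = -5*(-1 + (1 - 2)) = -5*(-1 - 1) = -5*(-2) = 10)
(-12 + f)*p(4) = (-12 + 10)*(3/4) = -6/4 = -2*3/4 = -3/2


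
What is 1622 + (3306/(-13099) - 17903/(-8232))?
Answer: 175109126501/107830968 ≈ 1623.9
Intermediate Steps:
1622 + (3306/(-13099) - 17903/(-8232)) = 1622 + (3306*(-1/13099) - 17903*(-1/8232)) = 1622 + (-3306/13099 + 17903/8232) = 1622 + 207296405/107830968 = 175109126501/107830968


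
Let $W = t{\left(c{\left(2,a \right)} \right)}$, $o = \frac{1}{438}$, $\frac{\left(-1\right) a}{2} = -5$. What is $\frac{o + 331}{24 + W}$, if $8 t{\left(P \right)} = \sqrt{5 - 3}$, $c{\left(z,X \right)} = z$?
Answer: $\frac{18557312}{1345463} - \frac{289958 \sqrt{2}}{4036389} \approx 13.691$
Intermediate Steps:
$a = 10$ ($a = \left(-2\right) \left(-5\right) = 10$)
$o = \frac{1}{438} \approx 0.0022831$
$t{\left(P \right)} = \frac{\sqrt{2}}{8}$ ($t{\left(P \right)} = \frac{\sqrt{5 - 3}}{8} = \frac{\sqrt{2}}{8}$)
$W = \frac{\sqrt{2}}{8} \approx 0.17678$
$\frac{o + 331}{24 + W} = \frac{\frac{1}{438} + 331}{24 + \frac{\sqrt{2}}{8}} = \frac{144979}{438 \left(24 + \frac{\sqrt{2}}{8}\right)}$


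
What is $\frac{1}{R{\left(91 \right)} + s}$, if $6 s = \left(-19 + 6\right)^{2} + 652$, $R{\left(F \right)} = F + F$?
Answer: $\frac{6}{1913} \approx 0.0031364$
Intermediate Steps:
$R{\left(F \right)} = 2 F$
$s = \frac{821}{6}$ ($s = \frac{\left(-19 + 6\right)^{2} + 652}{6} = \frac{\left(-13\right)^{2} + 652}{6} = \frac{169 + 652}{6} = \frac{1}{6} \cdot 821 = \frac{821}{6} \approx 136.83$)
$\frac{1}{R{\left(91 \right)} + s} = \frac{1}{2 \cdot 91 + \frac{821}{6}} = \frac{1}{182 + \frac{821}{6}} = \frac{1}{\frac{1913}{6}} = \frac{6}{1913}$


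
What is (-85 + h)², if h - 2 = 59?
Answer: 576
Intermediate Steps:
h = 61 (h = 2 + 59 = 61)
(-85 + h)² = (-85 + 61)² = (-24)² = 576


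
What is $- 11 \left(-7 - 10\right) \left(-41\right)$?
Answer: $-7667$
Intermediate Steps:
$- 11 \left(-7 - 10\right) \left(-41\right) = \left(-11\right) \left(-17\right) \left(-41\right) = 187 \left(-41\right) = -7667$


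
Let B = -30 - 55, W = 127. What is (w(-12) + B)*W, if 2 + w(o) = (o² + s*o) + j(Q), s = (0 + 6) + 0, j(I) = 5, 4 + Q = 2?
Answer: -1270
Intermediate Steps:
Q = -2 (Q = -4 + 2 = -2)
s = 6 (s = 6 + 0 = 6)
B = -85
w(o) = 3 + o² + 6*o (w(o) = -2 + ((o² + 6*o) + 5) = -2 + (5 + o² + 6*o) = 3 + o² + 6*o)
(w(-12) + B)*W = ((3 + (-12)² + 6*(-12)) - 85)*127 = ((3 + 144 - 72) - 85)*127 = (75 - 85)*127 = -10*127 = -1270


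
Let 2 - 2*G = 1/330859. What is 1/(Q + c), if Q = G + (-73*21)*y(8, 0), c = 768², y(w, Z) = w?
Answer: 661718/382182509797 ≈ 1.7314e-6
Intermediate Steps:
G = 661717/661718 (G = 1 - ½/330859 = 1 - ½*1/330859 = 1 - 1/661718 = 661717/661718 ≈ 1.0000)
c = 589824
Q = -8114647835/661718 (Q = 661717/661718 - 73*21*8 = 661717/661718 - 1533*8 = 661717/661718 - 12264 = -8114647835/661718 ≈ -12263.)
1/(Q + c) = 1/(-8114647835/661718 + 589824) = 1/(382182509797/661718) = 661718/382182509797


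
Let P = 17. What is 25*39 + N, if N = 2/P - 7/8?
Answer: 132497/136 ≈ 974.24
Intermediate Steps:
N = -103/136 (N = 2/17 - 7/8 = -103/136 ≈ -0.75735)
25*39 + N = 25*39 - 103/136 = 975 - 103/136 = 132497/136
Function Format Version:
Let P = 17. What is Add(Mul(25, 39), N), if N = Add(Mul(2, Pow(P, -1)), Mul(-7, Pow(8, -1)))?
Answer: Rational(132497, 136) ≈ 974.24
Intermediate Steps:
N = Rational(-103, 136) (N = Add(Mul(2, Pow(17, -1)), Mul(-7, Pow(8, -1))) = Add(Mul(2, Rational(1, 17)), Mul(-7, Rational(1, 8))) = Add(Rational(2, 17), Rational(-7, 8)) = Rational(-103, 136) ≈ -0.75735)
Add(Mul(25, 39), N) = Add(Mul(25, 39), Rational(-103, 136)) = Add(975, Rational(-103, 136)) = Rational(132497, 136)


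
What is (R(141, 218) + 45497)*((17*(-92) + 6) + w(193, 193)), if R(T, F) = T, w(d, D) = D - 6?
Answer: -62569698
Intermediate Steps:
w(d, D) = -6 + D
(R(141, 218) + 45497)*((17*(-92) + 6) + w(193, 193)) = (141 + 45497)*((17*(-92) + 6) + (-6 + 193)) = 45638*((-1564 + 6) + 187) = 45638*(-1558 + 187) = 45638*(-1371) = -62569698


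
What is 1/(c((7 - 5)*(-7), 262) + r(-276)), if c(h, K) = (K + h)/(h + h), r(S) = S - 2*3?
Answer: -7/2036 ≈ -0.0034381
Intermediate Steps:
r(S) = -6 + S (r(S) = S - 6 = -6 + S)
c(h, K) = (K + h)/(2*h) (c(h, K) = (K + h)/((2*h)) = (K + h)*(1/(2*h)) = (K + h)/(2*h))
1/(c((7 - 5)*(-7), 262) + r(-276)) = 1/((262 + (7 - 5)*(-7))/(2*(((7 - 5)*(-7)))) + (-6 - 276)) = 1/((262 + 2*(-7))/(2*((2*(-7)))) - 282) = 1/((½)*(262 - 14)/(-14) - 282) = 1/((½)*(-1/14)*248 - 282) = 1/(-62/7 - 282) = 1/(-2036/7) = -7/2036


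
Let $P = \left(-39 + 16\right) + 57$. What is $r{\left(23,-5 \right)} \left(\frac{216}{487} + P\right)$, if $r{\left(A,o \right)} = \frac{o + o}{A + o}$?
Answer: $- \frac{83870}{4383} \approx -19.135$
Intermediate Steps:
$r{\left(A,o \right)} = \frac{2 o}{A + o}$
$P = 34$ ($P = -23 + 57 = 34$)
$r{\left(23,-5 \right)} \left(\frac{216}{487} + P\right) = 2 \left(-5\right) \frac{1}{23 - 5} \left(\frac{216}{487} + 34\right) = 2 \left(-5\right) \frac{1}{18} \left(216 \cdot \frac{1}{487} + 34\right) = 2 \left(-5\right) \frac{1}{18} \left(\frac{216}{487} + 34\right) = \left(- \frac{5}{9}\right) \frac{16774}{487} = - \frac{83870}{4383}$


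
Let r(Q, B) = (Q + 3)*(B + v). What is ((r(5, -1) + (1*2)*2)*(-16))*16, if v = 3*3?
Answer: -17408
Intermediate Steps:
v = 9
r(Q, B) = (3 + Q)*(9 + B) (r(Q, B) = (Q + 3)*(B + 9) = (3 + Q)*(9 + B))
((r(5, -1) + (1*2)*2)*(-16))*16 = (((27 + 3*(-1) + 9*5 - 1*5) + (1*2)*2)*(-16))*16 = (((27 - 3 + 45 - 5) + 2*2)*(-16))*16 = ((64 + 4)*(-16))*16 = (68*(-16))*16 = -1088*16 = -17408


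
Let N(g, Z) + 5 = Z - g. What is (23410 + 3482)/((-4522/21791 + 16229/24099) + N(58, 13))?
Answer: -2017442868804/3716056427 ≈ -542.90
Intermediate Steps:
N(g, Z) = -5 + Z - g (N(g, Z) = -5 + (Z - g) = -5 + Z - g)
(23410 + 3482)/((-4522/21791 + 16229/24099) + N(58, 13)) = (23410 + 3482)/((-4522/21791 + 16229/24099) + (-5 + 13 - 1*58)) = 26892/((-4522*1/21791 + 16229*(1/24099)) + (-5 + 13 - 58)) = 26892/((-646/3113 + 16229/24099) - 50) = 26892/(34952923/75020187 - 50) = 26892/(-3716056427/75020187) = 26892*(-75020187/3716056427) = -2017442868804/3716056427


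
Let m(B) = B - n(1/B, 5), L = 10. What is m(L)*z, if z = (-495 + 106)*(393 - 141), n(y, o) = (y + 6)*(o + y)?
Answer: 51734277/25 ≈ 2.0694e+6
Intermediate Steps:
n(y, o) = (6 + y)*(o + y)
m(B) = -30 + B - 1/B² - 11/B (m(B) = B - ((1/B)² + 6*5 + 6/B + 5/B) = B - (B⁻² + 30 + 6/B + 5/B) = B - (30 + B⁻² + 11/B) = B + (-30 - 1/B² - 11/B) = -30 + B - 1/B² - 11/B)
z = -98028 (z = -389*252 = -98028)
m(L)*z = (-30 + 10 - 1/10² - 11/10)*(-98028) = (-30 + 10 - 1*1/100 - 11*⅒)*(-98028) = (-30 + 10 - 1/100 - 11/10)*(-98028) = -2111/100*(-98028) = 51734277/25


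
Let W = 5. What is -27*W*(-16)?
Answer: 2160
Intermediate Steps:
-27*W*(-16) = -27*5*(-16) = -135*(-16) = 2160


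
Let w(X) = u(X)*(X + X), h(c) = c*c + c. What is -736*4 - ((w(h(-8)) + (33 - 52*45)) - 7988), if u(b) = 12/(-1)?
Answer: 8695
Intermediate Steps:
u(b) = -12 (u(b) = 12*(-1) = -12)
h(c) = c + c**2 (h(c) = c**2 + c = c + c**2)
w(X) = -24*X (w(X) = -12*(X + X) = -24*X)
-736*4 - ((w(h(-8)) + (33 - 52*45)) - 7988) = -736*4 - ((-(-192)*(1 - 8) + (33 - 52*45)) - 7988) = -2944 - ((-(-192)*(-7) + (33 - 2340)) - 7988) = -2944 - ((-24*56 - 2307) - 7988) = -2944 - ((-1344 - 2307) - 7988) = -2944 - (-3651 - 7988) = -2944 - 1*(-11639) = -2944 + 11639 = 8695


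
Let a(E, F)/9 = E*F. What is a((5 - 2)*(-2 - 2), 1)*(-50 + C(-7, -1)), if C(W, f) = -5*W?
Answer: 1620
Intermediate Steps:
a(E, F) = 9*E*F (a(E, F) = 9*(E*F) = 9*E*F)
a((5 - 2)*(-2 - 2), 1)*(-50 + C(-7, -1)) = (9*((5 - 2)*(-2 - 2))*1)*(-50 - 5*(-7)) = (9*(3*(-4))*1)*(-50 + 35) = (9*(-12)*1)*(-15) = -108*(-15) = 1620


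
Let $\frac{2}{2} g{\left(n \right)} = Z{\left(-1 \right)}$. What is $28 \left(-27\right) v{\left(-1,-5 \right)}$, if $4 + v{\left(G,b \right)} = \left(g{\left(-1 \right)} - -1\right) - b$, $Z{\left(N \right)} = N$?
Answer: $-756$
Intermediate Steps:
$g{\left(n \right)} = -1$
$v{\left(G,b \right)} = -4 - b$
$28 \left(-27\right) v{\left(-1,-5 \right)} = 28 \left(-27\right) \left(-4 - -5\right) = - 756 \left(-4 + 5\right) = \left(-756\right) 1 = -756$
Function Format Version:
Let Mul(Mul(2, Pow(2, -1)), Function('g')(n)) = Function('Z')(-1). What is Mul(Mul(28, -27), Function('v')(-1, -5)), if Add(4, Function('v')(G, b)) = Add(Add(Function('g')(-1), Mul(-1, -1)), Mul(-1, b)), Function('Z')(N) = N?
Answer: -756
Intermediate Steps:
Function('g')(n) = -1
Function('v')(G, b) = Add(-4, Mul(-1, b)) (Function('v')(G, b) = Add(-4, Add(Add(-1, Mul(-1, -1)), Mul(-1, b))) = Add(-4, Add(Add(-1, 1), Mul(-1, b))) = Add(-4, Add(0, Mul(-1, b))) = Add(-4, Mul(-1, b)))
Mul(Mul(28, -27), Function('v')(-1, -5)) = Mul(Mul(28, -27), Add(-4, Mul(-1, -5))) = Mul(-756, Add(-4, 5)) = Mul(-756, 1) = -756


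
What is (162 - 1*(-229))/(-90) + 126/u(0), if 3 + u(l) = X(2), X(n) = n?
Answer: -11731/90 ≈ -130.34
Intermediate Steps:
u(l) = -1 (u(l) = -3 + 2 = -1)
(162 - 1*(-229))/(-90) + 126/u(0) = (162 - 1*(-229))/(-90) + 126/(-1) = (162 + 229)*(-1/90) + 126*(-1) = 391*(-1/90) - 126 = -391/90 - 126 = -11731/90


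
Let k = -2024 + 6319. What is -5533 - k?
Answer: -9828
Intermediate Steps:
k = 4295
-5533 - k = -5533 - 1*4295 = -5533 - 4295 = -9828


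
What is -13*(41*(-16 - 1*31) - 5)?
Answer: 25116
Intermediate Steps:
-13*(41*(-16 - 1*31) - 5) = -13*(41*(-16 - 31) - 5) = -13*(41*(-47) - 5) = -13*(-1927 - 5) = -13*(-1932) = 25116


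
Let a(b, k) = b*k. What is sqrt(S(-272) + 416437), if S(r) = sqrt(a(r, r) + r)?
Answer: sqrt(416437 + 4*sqrt(4607)) ≈ 645.53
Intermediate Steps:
S(r) = sqrt(r + r**2) (S(r) = sqrt(r*r + r) = sqrt(r**2 + r) = sqrt(r + r**2))
sqrt(S(-272) + 416437) = sqrt(sqrt(-272*(1 - 272)) + 416437) = sqrt(sqrt(-272*(-271)) + 416437) = sqrt(sqrt(73712) + 416437) = sqrt(4*sqrt(4607) + 416437) = sqrt(416437 + 4*sqrt(4607))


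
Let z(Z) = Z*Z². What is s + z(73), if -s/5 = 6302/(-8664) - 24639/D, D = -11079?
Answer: 2074467940309/5332692 ≈ 3.8901e+5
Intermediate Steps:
s = -39903455/5332692 (s = -5*(6302/(-8664) - 24639/(-11079)) = -5*(6302*(-1/8664) - 24639*(-1/11079)) = -5*(-3151/4332 + 8213/3693) = -5*7980691/5332692 = -39903455/5332692 ≈ -7.4828)
z(Z) = Z³
s + z(73) = -39903455/5332692 + 73³ = -39903455/5332692 + 389017 = 2074467940309/5332692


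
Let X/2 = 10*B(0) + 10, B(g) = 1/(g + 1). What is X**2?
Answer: 1600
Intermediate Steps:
B(g) = 1/(1 + g)
X = 40 (X = 2*(10/(1 + 0) + 10) = 2*(10/1 + 10) = 2*(10*1 + 10) = 2*(10 + 10) = 2*20 = 40)
X**2 = 40**2 = 1600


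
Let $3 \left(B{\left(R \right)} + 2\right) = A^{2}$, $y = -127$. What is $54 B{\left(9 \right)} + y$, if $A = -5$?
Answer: $215$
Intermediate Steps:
$B{\left(R \right)} = \frac{19}{3}$ ($B{\left(R \right)} = -2 + \frac{\left(-5\right)^{2}}{3} = -2 + \frac{1}{3} \cdot 25 = -2 + \frac{25}{3} = \frac{19}{3}$)
$54 B{\left(9 \right)} + y = 54 \cdot \frac{19}{3} - 127 = 342 - 127 = 215$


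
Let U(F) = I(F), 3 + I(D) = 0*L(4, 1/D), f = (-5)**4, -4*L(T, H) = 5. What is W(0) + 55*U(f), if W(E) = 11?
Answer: -154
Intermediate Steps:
L(T, H) = -5/4 (L(T, H) = -1/4*5 = -5/4)
f = 625
I(D) = -3 (I(D) = -3 + 0*(-5/4) = -3 + 0 = -3)
U(F) = -3
W(0) + 55*U(f) = 11 + 55*(-3) = 11 - 165 = -154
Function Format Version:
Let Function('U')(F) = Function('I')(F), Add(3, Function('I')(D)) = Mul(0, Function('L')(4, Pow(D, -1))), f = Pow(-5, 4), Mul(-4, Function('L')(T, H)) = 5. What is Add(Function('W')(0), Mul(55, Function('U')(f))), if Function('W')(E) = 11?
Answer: -154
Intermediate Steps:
Function('L')(T, H) = Rational(-5, 4) (Function('L')(T, H) = Mul(Rational(-1, 4), 5) = Rational(-5, 4))
f = 625
Function('I')(D) = -3 (Function('I')(D) = Add(-3, Mul(0, Rational(-5, 4))) = Add(-3, 0) = -3)
Function('U')(F) = -3
Add(Function('W')(0), Mul(55, Function('U')(f))) = Add(11, Mul(55, -3)) = Add(11, -165) = -154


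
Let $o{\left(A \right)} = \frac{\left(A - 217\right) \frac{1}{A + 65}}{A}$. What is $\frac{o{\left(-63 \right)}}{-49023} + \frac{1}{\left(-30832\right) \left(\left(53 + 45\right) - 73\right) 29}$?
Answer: $- \frac{447505207}{9862388312400} \approx -4.5375 \cdot 10^{-5}$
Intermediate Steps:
$o{\left(A \right)} = \frac{-217 + A}{A \left(65 + A\right)}$ ($o{\left(A \right)} = \frac{\left(-217 + A\right) \frac{1}{65 + A}}{A} = \frac{\frac{1}{65 + A} \left(-217 + A\right)}{A} = \frac{-217 + A}{A \left(65 + A\right)}$)
$\frac{o{\left(-63 \right)}}{-49023} + \frac{1}{\left(-30832\right) \left(\left(53 + 45\right) - 73\right) 29} = \frac{\frac{1}{-63} \frac{1}{65 - 63} \left(-217 - 63\right)}{-49023} + \frac{1}{\left(-30832\right) \left(\left(53 + 45\right) - 73\right) 29} = \left(- \frac{1}{63}\right) \frac{1}{2} \left(-280\right) \left(- \frac{1}{49023}\right) - \frac{1}{30832 \left(98 - 73\right) 29} = \left(- \frac{1}{63}\right) \frac{1}{2} \left(-280\right) \left(- \frac{1}{49023}\right) - \frac{1}{30832 \cdot 25 \cdot 29} = \frac{20}{9} \left(- \frac{1}{49023}\right) - \frac{1}{30832 \cdot 725} = - \frac{20}{441207} - \frac{1}{22353200} = - \frac{447505207}{9862388312400}$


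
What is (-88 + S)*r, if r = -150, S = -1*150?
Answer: 35700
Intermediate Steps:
S = -150
(-88 + S)*r = (-88 - 150)*(-150) = -238*(-150) = 35700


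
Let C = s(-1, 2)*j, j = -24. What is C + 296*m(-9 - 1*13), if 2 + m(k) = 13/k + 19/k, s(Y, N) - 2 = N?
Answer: -12304/11 ≈ -1118.5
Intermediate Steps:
s(Y, N) = 2 + N
m(k) = -2 + 32/k (m(k) = -2 + (13/k + 19/k) = -2 + 32/k)
C = -96 (C = (2 + 2)*(-24) = 4*(-24) = -96)
C + 296*m(-9 - 1*13) = -96 + 296*(-2 + 32/(-9 - 1*13)) = -96 + 296*(-2 + 32/(-9 - 13)) = -96 + 296*(-2 + 32/(-22)) = -96 + 296*(-2 + 32*(-1/22)) = -96 + 296*(-2 - 16/11) = -96 + 296*(-38/11) = -96 - 11248/11 = -12304/11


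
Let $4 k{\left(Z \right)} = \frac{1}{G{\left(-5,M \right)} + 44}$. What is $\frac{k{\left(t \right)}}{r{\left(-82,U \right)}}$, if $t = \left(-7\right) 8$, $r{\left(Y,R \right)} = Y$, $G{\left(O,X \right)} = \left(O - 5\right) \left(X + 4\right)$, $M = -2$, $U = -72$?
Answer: $- \frac{1}{7872} \approx -0.00012703$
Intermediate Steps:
$G{\left(O,X \right)} = \left(-5 + O\right) \left(4 + X\right)$
$t = -56$
$k{\left(Z \right)} = \frac{1}{96}$ ($k{\left(Z \right)} = \frac{1}{4 \left(\left(-20 - -10 + 4 \left(-5\right) - -10\right) + 44\right)} = \frac{1}{4 \left(\left(-20 + 10 - 20 + 10\right) + 44\right)} = \frac{1}{4 \left(-20 + 44\right)} = \frac{1}{4 \cdot 24} = \frac{1}{4} \cdot \frac{1}{24} = \frac{1}{96}$)
$\frac{k{\left(t \right)}}{r{\left(-82,U \right)}} = \frac{1}{96 \left(-82\right)} = \frac{1}{96} \left(- \frac{1}{82}\right) = - \frac{1}{7872}$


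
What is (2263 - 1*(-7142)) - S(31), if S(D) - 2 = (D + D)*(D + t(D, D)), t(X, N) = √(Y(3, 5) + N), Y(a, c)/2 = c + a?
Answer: 7481 - 62*√47 ≈ 7056.0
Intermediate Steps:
Y(a, c) = 2*a + 2*c (Y(a, c) = 2*(c + a) = 2*(a + c) = 2*a + 2*c)
t(X, N) = √(16 + N) (t(X, N) = √((2*3 + 2*5) + N) = √((6 + 10) + N) = √(16 + N))
S(D) = 2 + 2*D*(D + √(16 + D)) (S(D) = 2 + (D + D)*(D + √(16 + D)) = 2 + (2*D)*(D + √(16 + D)) = 2 + 2*D*(D + √(16 + D)))
(2263 - 1*(-7142)) - S(31) = (2263 - 1*(-7142)) - (2 + 2*31² + 2*31*√(16 + 31)) = (2263 + 7142) - (2 + 2*961 + 2*31*√47) = 9405 - (2 + 1922 + 62*√47) = 9405 - (1924 + 62*√47) = 9405 + (-1924 - 62*√47) = 7481 - 62*√47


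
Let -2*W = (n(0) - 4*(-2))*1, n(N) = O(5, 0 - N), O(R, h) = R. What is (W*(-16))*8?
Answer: 832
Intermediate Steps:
n(N) = 5
W = -13/2 (W = -(5 - 4*(-2))/2 = -(5 + 8)/2 = -13/2 ≈ -6.5000)
(W*(-16))*8 = -13/2*(-16)*8 = 104*8 = 832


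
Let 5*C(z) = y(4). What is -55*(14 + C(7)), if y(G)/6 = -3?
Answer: -572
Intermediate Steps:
y(G) = -18 (y(G) = 6*(-3) = -18)
C(z) = -18/5 (C(z) = (⅕)*(-18) = -18/5)
-55*(14 + C(7)) = -55*(14 - 18/5) = -55*52/5 = -572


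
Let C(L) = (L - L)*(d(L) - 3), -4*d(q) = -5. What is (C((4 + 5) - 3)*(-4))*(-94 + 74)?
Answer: 0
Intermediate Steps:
d(q) = 5/4 (d(q) = -1/4*(-5) = 5/4)
C(L) = 0 (C(L) = (L - L)*(5/4 - 3) = 0*(-7/4) = 0)
(C((4 + 5) - 3)*(-4))*(-94 + 74) = (0*(-4))*(-94 + 74) = 0*(-20) = 0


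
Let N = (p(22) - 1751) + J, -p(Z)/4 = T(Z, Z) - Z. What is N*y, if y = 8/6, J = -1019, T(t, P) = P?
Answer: -11080/3 ≈ -3693.3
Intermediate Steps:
y = 4/3 (y = (⅙)*8 = 4/3 ≈ 1.3333)
p(Z) = 0 (p(Z) = -4*(Z - Z) = -4*0 = 0)
N = -2770 (N = (0 - 1751) - 1019 = -1751 - 1019 = -2770)
N*y = -2770*4/3 = -11080/3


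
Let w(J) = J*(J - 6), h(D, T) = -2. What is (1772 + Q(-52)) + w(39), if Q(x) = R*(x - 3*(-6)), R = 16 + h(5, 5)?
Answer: 2583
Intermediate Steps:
R = 14 (R = 16 - 2 = 14)
Q(x) = 252 + 14*x (Q(x) = 14*(x - 3*(-6)) = 14*(x + 18) = 14*(18 + x) = 252 + 14*x)
w(J) = J*(-6 + J)
(1772 + Q(-52)) + w(39) = (1772 + (252 + 14*(-52))) + 39*(-6 + 39) = (1772 + (252 - 728)) + 39*33 = (1772 - 476) + 1287 = 1296 + 1287 = 2583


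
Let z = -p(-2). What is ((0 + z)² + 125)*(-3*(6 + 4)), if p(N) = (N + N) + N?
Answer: -4830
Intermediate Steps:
p(N) = 3*N (p(N) = 2*N + N = 3*N)
z = 6 (z = -3*(-2) = -1*(-6) = 6)
((0 + z)² + 125)*(-3*(6 + 4)) = ((0 + 6)² + 125)*(-3*(6 + 4)) = (6² + 125)*(-3*10) = (36 + 125)*(-30) = 161*(-30) = -4830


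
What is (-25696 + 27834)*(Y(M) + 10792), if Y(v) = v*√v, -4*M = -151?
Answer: 23073296 + 161419*√151/4 ≈ 2.3569e+7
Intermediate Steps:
M = 151/4 (M = -¼*(-151) = 151/4 ≈ 37.750)
Y(v) = v^(3/2)
(-25696 + 27834)*(Y(M) + 10792) = (-25696 + 27834)*((151/4)^(3/2) + 10792) = 2138*(151*√151/8 + 10792) = 2138*(10792 + 151*√151/8) = 23073296 + 161419*√151/4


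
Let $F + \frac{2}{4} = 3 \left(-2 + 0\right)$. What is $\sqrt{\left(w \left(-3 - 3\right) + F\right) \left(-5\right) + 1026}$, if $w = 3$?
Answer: $\frac{\sqrt{4594}}{2} \approx 33.89$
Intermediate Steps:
$F = - \frac{13}{2}$ ($F = - \frac{1}{2} + 3 \left(-2 + 0\right) = - \frac{1}{2} + 3 \left(-2\right) = - \frac{1}{2} - 6 = - \frac{13}{2} \approx -6.5$)
$\sqrt{\left(w \left(-3 - 3\right) + F\right) \left(-5\right) + 1026} = \sqrt{\left(3 \left(-3 - 3\right) - \frac{13}{2}\right) \left(-5\right) + 1026} = \sqrt{\left(3 \left(-6\right) - \frac{13}{2}\right) \left(-5\right) + 1026} = \sqrt{\left(-18 - \frac{13}{2}\right) \left(-5\right) + 1026} = \sqrt{\left(- \frac{49}{2}\right) \left(-5\right) + 1026} = \sqrt{\frac{245}{2} + 1026} = \sqrt{\frac{2297}{2}} = \frac{\sqrt{4594}}{2}$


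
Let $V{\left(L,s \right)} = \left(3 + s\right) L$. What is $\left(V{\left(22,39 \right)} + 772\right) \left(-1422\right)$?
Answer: $-2411712$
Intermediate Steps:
$V{\left(L,s \right)} = L \left(3 + s\right)$
$\left(V{\left(22,39 \right)} + 772\right) \left(-1422\right) = \left(22 \left(3 + 39\right) + 772\right) \left(-1422\right) = \left(22 \cdot 42 + 772\right) \left(-1422\right) = \left(924 + 772\right) \left(-1422\right) = 1696 \left(-1422\right) = -2411712$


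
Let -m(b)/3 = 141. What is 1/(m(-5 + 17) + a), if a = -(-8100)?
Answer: 1/7677 ≈ 0.00013026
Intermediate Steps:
m(b) = -423 (m(b) = -3*141 = -423)
a = 8100 (a = -75*(-108) = 8100)
1/(m(-5 + 17) + a) = 1/(-423 + 8100) = 1/7677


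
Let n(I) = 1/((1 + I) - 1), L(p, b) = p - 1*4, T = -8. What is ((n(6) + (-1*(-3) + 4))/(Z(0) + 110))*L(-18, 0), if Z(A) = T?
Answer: -473/306 ≈ -1.5458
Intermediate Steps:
Z(A) = -8
L(p, b) = -4 + p (L(p, b) = p - 4 = -4 + p)
n(I) = 1/I
((n(6) + (-1*(-3) + 4))/(Z(0) + 110))*L(-18, 0) = ((1/6 + (-1*(-3) + 4))/(-8 + 110))*(-4 - 18) = ((⅙ + (3 + 4))/102)*(-22) = ((⅙ + 7)*(1/102))*(-22) = ((43/6)*(1/102))*(-22) = (43/612)*(-22) = -473/306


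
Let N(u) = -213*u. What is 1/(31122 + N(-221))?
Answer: 1/78195 ≈ 1.2789e-5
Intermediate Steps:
1/(31122 + N(-221)) = 1/(31122 - 213*(-221)) = 1/(31122 + 47073) = 1/78195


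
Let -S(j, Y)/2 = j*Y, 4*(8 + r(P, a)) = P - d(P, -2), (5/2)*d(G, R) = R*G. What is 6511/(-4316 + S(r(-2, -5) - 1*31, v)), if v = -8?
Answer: -32555/24772 ≈ -1.3142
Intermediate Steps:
d(G, R) = 2*G*R/5 (d(G, R) = 2*(R*G)/5 = 2*(G*R)/5 = 2*G*R/5)
r(P, a) = -8 + 9*P/20 (r(P, a) = -8 + (P - 2*P*(-2)/5)/4 = -8 + (P - (-4)*P/5)/4 = -8 + (P + 4*P/5)/4 = -8 + (9*P/5)/4 = -8 + 9*P/20)
S(j, Y) = -2*Y*j (S(j, Y) = -2*j*Y = -2*Y*j)
6511/(-4316 + S(r(-2, -5) - 1*31, v)) = 6511/(-4316 - 2*(-8)*((-8 + (9/20)*(-2)) - 1*31)) = 6511/(-4316 - 2*(-8)*((-8 - 9/10) - 31)) = 6511/(-4316 - 2*(-8)*(-89/10 - 31)) = 6511/(-4316 - 2*(-8)*(-399/10)) = 6511/(-4316 - 3192/5) = 6511/(-24772/5) = 6511*(-5/24772) = -32555/24772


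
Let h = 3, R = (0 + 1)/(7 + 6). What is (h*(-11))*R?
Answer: -33/13 ≈ -2.5385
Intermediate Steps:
R = 1/13 ≈ 0.076923
(h*(-11))*R = (3*(-11))*(1/13) = -33*1/13 = -33/13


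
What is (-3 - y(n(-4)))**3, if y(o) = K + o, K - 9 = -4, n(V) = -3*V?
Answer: -8000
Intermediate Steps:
K = 5 (K = 9 - 4 = 5)
y(o) = 5 + o
(-3 - y(n(-4)))**3 = (-3 - (5 - 3*(-4)))**3 = (-3 - (5 + 12))**3 = (-3 - 1*17)**3 = (-3 - 17)**3 = (-20)**3 = -8000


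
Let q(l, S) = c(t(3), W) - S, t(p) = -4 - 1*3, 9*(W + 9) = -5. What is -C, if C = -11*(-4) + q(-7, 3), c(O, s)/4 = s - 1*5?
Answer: 155/9 ≈ 17.222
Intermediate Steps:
W = -86/9 (W = -9 + (⅑)*(-5) = -9 - 5/9 = -86/9 ≈ -9.5556)
t(p) = -7 (t(p) = -4 - 3 = -7)
c(O, s) = -20 + 4*s (c(O, s) = 4*(s - 1*5) = 4*(s - 5) = 4*(-5 + s) = -20 + 4*s)
q(l, S) = -524/9 - S (q(l, S) = (-20 + 4*(-86/9)) - S = (-20 - 344/9) - S = -524/9 - S)
C = -155/9 (C = -11*(-4) + (-524/9 - 1*3) = 44 + (-524/9 - 3) = 44 - 551/9 = -155/9 ≈ -17.222)
-C = -1*(-155/9) = 155/9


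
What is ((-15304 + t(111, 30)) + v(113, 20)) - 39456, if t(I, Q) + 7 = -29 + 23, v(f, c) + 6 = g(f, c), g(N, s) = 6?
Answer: -54773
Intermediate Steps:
v(f, c) = 0 (v(f, c) = -6 + 6 = 0)
t(I, Q) = -13 (t(I, Q) = -7 + (-29 + 23) = -7 - 6 = -13)
((-15304 + t(111, 30)) + v(113, 20)) - 39456 = ((-15304 - 13) + 0) - 39456 = (-15317 + 0) - 39456 = -15317 - 39456 = -54773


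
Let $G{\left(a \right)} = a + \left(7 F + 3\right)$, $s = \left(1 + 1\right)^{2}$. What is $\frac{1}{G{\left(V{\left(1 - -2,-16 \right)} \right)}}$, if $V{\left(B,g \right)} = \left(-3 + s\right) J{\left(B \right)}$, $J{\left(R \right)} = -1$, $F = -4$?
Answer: $- \frac{1}{26} \approx -0.038462$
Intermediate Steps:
$s = 4$ ($s = 2^{2} = 4$)
$V{\left(B,g \right)} = -1$ ($V{\left(B,g \right)} = \left(-3 + 4\right) \left(-1\right) = 1 \left(-1\right) = -1$)
$G{\left(a \right)} = -25 + a$ ($G{\left(a \right)} = a + \left(7 \left(-4\right) + 3\right) = a + \left(-28 + 3\right) = a - 25 = -25 + a$)
$\frac{1}{G{\left(V{\left(1 - -2,-16 \right)} \right)}} = \frac{1}{-25 - 1} = \frac{1}{-26} = - \frac{1}{26}$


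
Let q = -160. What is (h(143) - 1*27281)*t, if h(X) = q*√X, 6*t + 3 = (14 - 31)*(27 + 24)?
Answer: 3955745 + 23200*√143 ≈ 4.2332e+6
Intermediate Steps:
t = -145 (t = -½ + ((14 - 31)*(27 + 24))/6 = -½ + (-17*51)/6 = -½ + (⅙)*(-867) = -½ - 289/2 = -145)
h(X) = -160*√X
(h(143) - 1*27281)*t = (-160*√143 - 1*27281)*(-145) = (-160*√143 - 27281)*(-145) = (-27281 - 160*√143)*(-145) = 3955745 + 23200*√143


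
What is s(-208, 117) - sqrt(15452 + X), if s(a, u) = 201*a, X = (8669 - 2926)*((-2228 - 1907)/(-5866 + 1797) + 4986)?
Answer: -41808 - sqrt(474448658272095)/4069 ≈ -47161.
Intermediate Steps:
X = 116537926567/4069 (X = 5743*(-4135/(-4069) + 4986) = 5743*(-4135*(-1/4069) + 4986) = 5743*(4135/4069 + 4986) = 5743*(20292169/4069) = 116537926567/4069 ≈ 2.8640e+7)
s(-208, 117) - sqrt(15452 + X) = 201*(-208) - sqrt(15452 + 116537926567/4069) = -41808 - sqrt(116600800755/4069) = -41808 - sqrt(474448658272095)/4069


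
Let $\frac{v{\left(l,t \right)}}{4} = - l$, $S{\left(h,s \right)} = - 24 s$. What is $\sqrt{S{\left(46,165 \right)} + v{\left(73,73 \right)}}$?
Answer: $2 i \sqrt{1063} \approx 65.207 i$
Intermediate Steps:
$v{\left(l,t \right)} = - 4 l$ ($v{\left(l,t \right)} = 4 \left(- l\right) = - 4 l$)
$\sqrt{S{\left(46,165 \right)} + v{\left(73,73 \right)}} = \sqrt{\left(-24\right) 165 - 292} = \sqrt{-3960 - 292} = \sqrt{-4252} = 2 i \sqrt{1063}$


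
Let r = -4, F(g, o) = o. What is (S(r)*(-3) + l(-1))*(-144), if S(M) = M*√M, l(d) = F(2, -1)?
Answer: 144 - 3456*I ≈ 144.0 - 3456.0*I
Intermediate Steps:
l(d) = -1
S(M) = M^(3/2)
(S(r)*(-3) + l(-1))*(-144) = ((-4)^(3/2)*(-3) - 1)*(-144) = (-8*I*(-3) - 1)*(-144) = (24*I - 1)*(-144) = (-1 + 24*I)*(-144) = 144 - 3456*I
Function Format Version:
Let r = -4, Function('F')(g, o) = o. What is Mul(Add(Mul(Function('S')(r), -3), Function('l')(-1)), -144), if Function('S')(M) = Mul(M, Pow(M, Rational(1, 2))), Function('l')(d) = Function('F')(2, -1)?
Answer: Add(144, Mul(-3456, I)) ≈ Add(144.00, Mul(-3456.0, I))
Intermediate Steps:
Function('l')(d) = -1
Function('S')(M) = Pow(M, Rational(3, 2))
Mul(Add(Mul(Function('S')(r), -3), Function('l')(-1)), -144) = Mul(Add(Mul(Pow(-4, Rational(3, 2)), -3), -1), -144) = Mul(Add(Mul(Mul(-8, I), -3), -1), -144) = Mul(Add(Mul(24, I), -1), -144) = Mul(Add(-1, Mul(24, I)), -144) = Add(144, Mul(-3456, I))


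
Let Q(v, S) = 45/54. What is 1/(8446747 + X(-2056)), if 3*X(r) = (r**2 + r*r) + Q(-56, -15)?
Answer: 18/202767083 ≈ 8.8772e-8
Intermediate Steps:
Q(v, S) = 5/6 (Q(v, S) = 45*(1/54) = 5/6)
X(r) = 5/18 + 2*r**2/3 (X(r) = ((r**2 + r*r) + 5/6)/3 = ((r**2 + r**2) + 5/6)/3 = (2*r**2 + 5/6)/3 = (5/6 + 2*r**2)/3 = 5/18 + 2*r**2/3)
1/(8446747 + X(-2056)) = 1/(8446747 + (5/18 + (2/3)*(-2056)**2)) = 1/(8446747 + (5/18 + (2/3)*4227136)) = 1/(8446747 + (5/18 + 8454272/3)) = 1/(8446747 + 50725637/18) = 1/(202767083/18) = 18/202767083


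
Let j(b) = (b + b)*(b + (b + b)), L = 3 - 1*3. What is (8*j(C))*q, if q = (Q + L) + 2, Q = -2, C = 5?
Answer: 0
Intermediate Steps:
L = 0 (L = 3 - 3 = 0)
j(b) = 6*b² (j(b) = (2*b)*(b + 2*b) = (2*b)*(3*b) = 6*b²)
q = 0 (q = (-2 + 0) + 2 = -2 + 2 = 0)
(8*j(C))*q = (8*(6*5²))*0 = (8*(6*25))*0 = (8*150)*0 = 1200*0 = 0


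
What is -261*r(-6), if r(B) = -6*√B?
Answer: 1566*I*√6 ≈ 3835.9*I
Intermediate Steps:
-261*r(-6) = -(-1566)*√(-6) = -(-1566)*I*√6 = 1566*I*√6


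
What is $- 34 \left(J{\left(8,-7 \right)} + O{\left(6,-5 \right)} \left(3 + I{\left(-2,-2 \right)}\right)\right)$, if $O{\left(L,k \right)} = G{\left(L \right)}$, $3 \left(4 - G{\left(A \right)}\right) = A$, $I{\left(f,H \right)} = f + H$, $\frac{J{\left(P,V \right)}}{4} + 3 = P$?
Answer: $-612$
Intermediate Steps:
$J{\left(P,V \right)} = -12 + 4 P$
$I{\left(f,H \right)} = H + f$
$G{\left(A \right)} = 4 - \frac{A}{3}$
$O{\left(L,k \right)} = 4 - \frac{L}{3}$
$- 34 \left(J{\left(8,-7 \right)} + O{\left(6,-5 \right)} \left(3 + I{\left(-2,-2 \right)}\right)\right) = - 34 \left(\left(-12 + 4 \cdot 8\right) + \left(4 - 2\right) \left(3 - 4\right)\right) = - 34 \left(\left(-12 + 32\right) + \left(4 - 2\right) \left(3 - 4\right)\right) = - 34 \left(20 + 2 \left(-1\right)\right) = - 34 \left(20 - 2\right) = \left(-34\right) 18 = -612$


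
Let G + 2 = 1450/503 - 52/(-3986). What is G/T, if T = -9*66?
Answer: -448985/297736263 ≈ -0.0015080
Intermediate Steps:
G = 897970/1002479 (G = -2 + (1450/503 - 52/(-3986)) = -2 + (1450*(1/503) - 52*(-1/3986)) = -2 + (1450/503 + 26/1993) = -2 + 2902928/1002479 = 897970/1002479 ≈ 0.89575)
T = -594
G/T = (897970/1002479)/(-594) = (897970/1002479)*(-1/594) = -448985/297736263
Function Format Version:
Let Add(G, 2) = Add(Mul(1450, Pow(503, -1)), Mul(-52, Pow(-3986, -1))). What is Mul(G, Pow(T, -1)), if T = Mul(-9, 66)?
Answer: Rational(-448985, 297736263) ≈ -0.0015080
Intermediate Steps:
G = Rational(897970, 1002479) (G = Add(-2, Add(Mul(1450, Pow(503, -1)), Mul(-52, Pow(-3986, -1)))) = Add(-2, Add(Mul(1450, Rational(1, 503)), Mul(-52, Rational(-1, 3986)))) = Add(-2, Add(Rational(1450, 503), Rational(26, 1993))) = Add(-2, Rational(2902928, 1002479)) = Rational(897970, 1002479) ≈ 0.89575)
T = -594
Mul(G, Pow(T, -1)) = Mul(Rational(897970, 1002479), Pow(-594, -1)) = Mul(Rational(897970, 1002479), Rational(-1, 594)) = Rational(-448985, 297736263)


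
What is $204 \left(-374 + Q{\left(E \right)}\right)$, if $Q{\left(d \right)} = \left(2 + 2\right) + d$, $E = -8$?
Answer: $-77112$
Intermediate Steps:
$Q{\left(d \right)} = 4 + d$
$204 \left(-374 + Q{\left(E \right)}\right) = 204 \left(-374 + \left(4 - 8\right)\right) = 204 \left(-374 - 4\right) = 204 \left(-378\right) = -77112$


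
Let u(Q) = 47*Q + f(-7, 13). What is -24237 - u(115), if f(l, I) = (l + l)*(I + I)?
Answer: -29278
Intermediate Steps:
f(l, I) = 4*I*l (f(l, I) = (2*l)*(2*I) = 4*I*l)
u(Q) = -364 + 47*Q (u(Q) = 47*Q + 4*13*(-7) = 47*Q - 364 = -364 + 47*Q)
-24237 - u(115) = -24237 - (-364 + 47*115) = -24237 - (-364 + 5405) = -24237 - 1*5041 = -24237 - 5041 = -29278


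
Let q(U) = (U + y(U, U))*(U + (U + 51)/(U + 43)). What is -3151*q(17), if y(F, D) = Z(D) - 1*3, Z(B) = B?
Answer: -26569232/15 ≈ -1.7713e+6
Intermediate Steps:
y(F, D) = -3 + D (y(F, D) = D - 1*3 = D - 3 = -3 + D)
q(U) = (-3 + 2*U)*(U + (51 + U)/(43 + U)) (q(U) = (U + (-3 + U))*(U + (U + 51)/(U + 43)) = (-3 + 2*U)*(U + (51 + U)/(43 + U)))
-3151*q(17) = -3151*(-153 - 30*17 + 2*17³ + 85*17²)/(43 + 17) = -3151*(-153 - 510 + 2*4913 + 85*289)/60 = -3151*(-153 - 510 + 9826 + 24565)/60 = -3151*33728/60 = -3151*8432/15 = -26569232/15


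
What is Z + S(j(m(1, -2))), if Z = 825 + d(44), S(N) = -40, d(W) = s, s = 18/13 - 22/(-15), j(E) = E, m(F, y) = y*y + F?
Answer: 153631/195 ≈ 787.85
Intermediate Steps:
m(F, y) = F + y**2 (m(F, y) = y**2 + F = F + y**2)
s = 556/195 (s = 18*(1/13) - 22*(-1/15) = 18/13 + 22/15 = 556/195 ≈ 2.8513)
d(W) = 556/195
Z = 161431/195 (Z = 825 + 556/195 = 161431/195 ≈ 827.85)
Z + S(j(m(1, -2))) = 161431/195 - 40 = 153631/195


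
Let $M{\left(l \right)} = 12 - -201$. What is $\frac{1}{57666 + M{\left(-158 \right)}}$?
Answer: $\frac{1}{57879} \approx 1.7277 \cdot 10^{-5}$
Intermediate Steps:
$M{\left(l \right)} = 213$ ($M{\left(l \right)} = 12 + 201 = 213$)
$\frac{1}{57666 + M{\left(-158 \right)}} = \frac{1}{57666 + 213} = \frac{1}{57879}$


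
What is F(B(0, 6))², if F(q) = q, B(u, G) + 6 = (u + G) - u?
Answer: 0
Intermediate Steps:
B(u, G) = -6 + G (B(u, G) = -6 + ((u + G) - u) = -6 + ((G + u) - u) = -6 + G)
F(B(0, 6))² = (-6 + 6)² = 0² = 0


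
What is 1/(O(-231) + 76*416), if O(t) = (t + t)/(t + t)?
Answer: 1/31617 ≈ 3.1629e-5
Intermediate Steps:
O(t) = 1 (O(t) = (2*t)/((2*t)) = (2*t)*(1/(2*t)) = 1)
1/(O(-231) + 76*416) = 1/(1 + 76*416) = 1/(1 + 31616) = 1/31617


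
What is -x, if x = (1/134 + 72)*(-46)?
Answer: 221927/67 ≈ 3312.3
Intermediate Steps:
x = -221927/67 (x = (1/134 + 72)*(-46) = (9649/134)*(-46) = -221927/67 ≈ -3312.3)
-x = -1*(-221927/67) = 221927/67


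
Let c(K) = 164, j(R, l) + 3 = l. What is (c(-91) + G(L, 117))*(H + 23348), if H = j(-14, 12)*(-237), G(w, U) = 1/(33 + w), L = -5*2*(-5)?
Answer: 288799795/83 ≈ 3.4795e+6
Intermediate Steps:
j(R, l) = -3 + l
L = 50 (L = -10*(-5) = 50)
H = -2133 (H = (-3 + 12)*(-237) = 9*(-237) = -2133)
(c(-91) + G(L, 117))*(H + 23348) = (164 + 1/(33 + 50))*(-2133 + 23348) = (164 + 1/83)*21215 = (13613/83)*21215 = 288799795/83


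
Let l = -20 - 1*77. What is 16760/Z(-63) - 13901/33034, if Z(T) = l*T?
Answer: 468700829/201870774 ≈ 2.3218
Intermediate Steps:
l = -97 (l = -20 - 77 = -97)
Z(T) = -97*T
16760/Z(-63) - 13901/33034 = 16760/((-97*(-63))) - 13901/33034 = 16760/6111 - 13901*1/33034 = 16760*(1/6111) - 13901/33034 = 16760/6111 - 13901/33034 = 468700829/201870774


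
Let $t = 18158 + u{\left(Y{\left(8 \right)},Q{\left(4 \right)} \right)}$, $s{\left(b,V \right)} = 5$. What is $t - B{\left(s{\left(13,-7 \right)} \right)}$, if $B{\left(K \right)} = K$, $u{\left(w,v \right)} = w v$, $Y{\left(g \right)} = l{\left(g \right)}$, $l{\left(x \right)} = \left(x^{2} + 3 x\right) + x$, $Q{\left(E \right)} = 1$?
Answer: $18249$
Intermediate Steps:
$l{\left(x \right)} = x^{2} + 4 x$
$Y{\left(g \right)} = g \left(4 + g\right)$
$u{\left(w,v \right)} = v w$
$t = 18254$ ($t = 18158 + 1 \cdot 8 \left(4 + 8\right) = 18158 + 1 \cdot 8 \cdot 12 = 18158 + 1 \cdot 96 = 18158 + 96 = 18254$)
$t - B{\left(s{\left(13,-7 \right)} \right)} = 18254 - 5 = 18249$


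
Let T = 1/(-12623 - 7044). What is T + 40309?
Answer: 792757102/19667 ≈ 40309.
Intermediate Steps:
T = -1/19667 (T = 1/(-19667) = -1/19667 ≈ -5.0847e-5)
T + 40309 = -1/19667 + 40309 = 792757102/19667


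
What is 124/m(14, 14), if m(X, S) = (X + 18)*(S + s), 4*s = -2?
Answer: 31/108 ≈ 0.28704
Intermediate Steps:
s = -½ (s = (¼)*(-2) = -½ ≈ -0.50000)
m(X, S) = (18 + X)*(-½ + S) (m(X, S) = (X + 18)*(S - ½) = (18 + X)*(-½ + S))
124/m(14, 14) = 124/(-9 + 18*14 - ½*14 + 14*14) = 124/(-9 + 252 - 7 + 196) = 124/432 = 124*(1/432) = 31/108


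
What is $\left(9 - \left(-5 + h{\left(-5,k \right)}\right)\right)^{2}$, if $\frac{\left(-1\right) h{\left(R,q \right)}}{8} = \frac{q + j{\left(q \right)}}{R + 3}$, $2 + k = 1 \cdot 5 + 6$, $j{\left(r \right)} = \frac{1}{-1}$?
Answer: $324$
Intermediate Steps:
$j{\left(r \right)} = -1$
$k = 9$ ($k = -2 + \left(1 \cdot 5 + 6\right) = -2 + \left(5 + 6\right) = -2 + 11 = 9$)
$h{\left(R,q \right)} = - \frac{8 \left(-1 + q\right)}{3 + R}$ ($h{\left(R,q \right)} = - 8 \frac{q - 1}{R + 3} = - 8 \frac{-1 + q}{3 + R} = - \frac{8 \left(-1 + q\right)}{3 + R}$)
$\left(9 - \left(-5 + h{\left(-5,k \right)}\right)\right)^{2} = \left(9 + \left(5 - \frac{8 \left(1 - 9\right)}{3 - 5}\right)\right)^{2} = \left(9 + \left(5 - \frac{8 \left(1 - 9\right)}{-2}\right)\right)^{2} = \left(9 + \left(5 - 8 \left(- \frac{1}{2}\right) \left(-8\right)\right)\right)^{2} = \left(9 + \left(5 - 32\right)\right)^{2} = \left(9 - 27\right)^{2} = \left(-18\right)^{2} = 324$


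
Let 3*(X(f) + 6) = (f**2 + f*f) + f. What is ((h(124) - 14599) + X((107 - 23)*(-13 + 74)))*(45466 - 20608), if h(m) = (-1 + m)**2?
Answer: 435159574128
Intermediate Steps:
X(f) = -6 + f/3 + 2*f**2/3 (X(f) = -6 + ((f**2 + f*f) + f)/3 = -6 + ((f**2 + f**2) + f)/3 = -6 + (2*f**2 + f)/3 = -6 + (f + 2*f**2)/3 = -6 + (f/3 + 2*f**2/3) = -6 + f/3 + 2*f**2/3)
((h(124) - 14599) + X((107 - 23)*(-13 + 74)))*(45466 - 20608) = (((-1 + 124)**2 - 14599) + (-6 + ((107 - 23)*(-13 + 74))/3 + 2*((107 - 23)*(-13 + 74))**2/3))*(45466 - 20608) = ((123**2 - 14599) + (-6 + (84*61)/3 + 2*(84*61)**2/3))*24858 = ((15129 - 14599) + (-6 + (1/3)*5124 + (2/3)*5124**2))*24858 = (530 + (-6 + 1708 + (2/3)*26255376))*24858 = (530 + (-6 + 1708 + 17503584))*24858 = (530 + 17505286)*24858 = 17505816*24858 = 435159574128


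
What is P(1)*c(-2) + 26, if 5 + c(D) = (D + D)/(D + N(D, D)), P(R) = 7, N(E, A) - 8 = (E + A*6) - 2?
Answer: -31/5 ≈ -6.2000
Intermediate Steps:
N(E, A) = 6 + E + 6*A (N(E, A) = 8 + ((E + A*6) - 2) = 8 + ((E + 6*A) - 2) = 8 + (-2 + E + 6*A) = 6 + E + 6*A)
c(D) = -5 + 2*D/(6 + 8*D) (c(D) = -5 + (D + D)/(D + (6 + D + 6*D)) = -5 + (2*D)/(D + (6 + 7*D)) = -5 + (2*D)/(6 + 8*D) = -5 + 2*D/(6 + 8*D))
P(1)*c(-2) + 26 = 7*((-15 - 19*(-2))/(3 + 4*(-2))) + 26 = 7*((-15 + 38)/(3 - 8)) + 26 = 7*(23/(-5)) + 26 = 7*(-⅕*23) + 26 = 7*(-23/5) + 26 = -161/5 + 26 = -31/5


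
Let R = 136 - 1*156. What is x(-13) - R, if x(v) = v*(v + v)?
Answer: 358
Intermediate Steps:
R = -20 (R = 136 - 156 = -20)
x(v) = 2*v² (x(v) = v*(2*v) = 2*v²)
x(-13) - R = 2*(-13)² - 1*(-20) = 2*169 + 20 = 338 + 20 = 358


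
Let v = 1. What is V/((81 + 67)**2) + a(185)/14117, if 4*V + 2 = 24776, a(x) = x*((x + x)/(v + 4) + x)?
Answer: 2273927599/618437536 ≈ 3.6769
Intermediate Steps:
a(x) = 7*x**2/5 (a(x) = x*((x + x)/(1 + 4) + x) = x*((2*x)/5 + x) = x*((2*x)*(1/5) + x) = x*(2*x/5 + x) = x*(7*x/5) = 7*x**2/5)
V = 12387/2 (V = -1/2 + (1/4)*24776 = -1/2 + 6194 = 12387/2 ≈ 6193.5)
V/((81 + 67)**2) + a(185)/14117 = 12387/(2*((81 + 67)**2)) + ((7/5)*185**2)/14117 = 12387/(2*(148**2)) + ((7/5)*34225)*(1/14117) = (12387/2)/21904 + 47915*(1/14117) = (12387/2)*(1/21904) + 47915/14117 = 12387/43808 + 47915/14117 = 2273927599/618437536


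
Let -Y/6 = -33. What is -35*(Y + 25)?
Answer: -7805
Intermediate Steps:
Y = 198 (Y = -6*(-33) = 198)
-35*(Y + 25) = -35*(198 + 25) = -35*223 = -7805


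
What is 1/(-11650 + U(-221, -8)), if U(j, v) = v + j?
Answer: -1/11879 ≈ -8.4182e-5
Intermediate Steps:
U(j, v) = j + v
1/(-11650 + U(-221, -8)) = 1/(-11650 + (-221 - 8)) = 1/(-11650 - 229) = 1/(-11879) = -1/11879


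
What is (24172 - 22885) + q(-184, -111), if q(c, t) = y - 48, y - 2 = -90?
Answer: 1151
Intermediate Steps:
y = -88 (y = 2 - 90 = -88)
q(c, t) = -136 (q(c, t) = -88 - 48 = -136)
(24172 - 22885) + q(-184, -111) = (24172 - 22885) - 136 = 1287 - 136 = 1151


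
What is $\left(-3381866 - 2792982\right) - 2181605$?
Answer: $-8356453$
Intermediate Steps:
$\left(-3381866 - 2792982\right) - 2181605 = -6174848 - 2181605 = -8356453$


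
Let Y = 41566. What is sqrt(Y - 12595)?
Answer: 3*sqrt(3219) ≈ 170.21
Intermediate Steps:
sqrt(Y - 12595) = sqrt(41566 - 12595) = sqrt(28971) = 3*sqrt(3219)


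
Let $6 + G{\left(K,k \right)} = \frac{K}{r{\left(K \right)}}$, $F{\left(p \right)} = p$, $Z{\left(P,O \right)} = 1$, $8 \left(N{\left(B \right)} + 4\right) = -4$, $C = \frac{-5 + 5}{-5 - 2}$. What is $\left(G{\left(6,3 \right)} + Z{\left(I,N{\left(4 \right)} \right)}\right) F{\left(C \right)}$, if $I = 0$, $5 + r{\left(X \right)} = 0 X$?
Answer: $0$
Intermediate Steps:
$r{\left(X \right)} = -5$ ($r{\left(X \right)} = -5 + 0 X = -5 + 0 = -5$)
$C = 0$ ($C = \frac{0}{-7} = 0 \left(- \frac{1}{7}\right) = 0$)
$N{\left(B \right)} = - \frac{9}{2}$ ($N{\left(B \right)} = -4 + \frac{1}{8} \left(-4\right) = -4 - \frac{1}{2} = - \frac{9}{2}$)
$G{\left(K,k \right)} = -6 - \frac{K}{5}$ ($G{\left(K,k \right)} = -6 + \frac{K}{-5} = -6 + K \left(- \frac{1}{5}\right) = -6 - \frac{K}{5}$)
$\left(G{\left(6,3 \right)} + Z{\left(I,N{\left(4 \right)} \right)}\right) F{\left(C \right)} = \left(\left(-6 - \frac{6}{5}\right) + 1\right) 0 = \left(- \frac{36}{5} + 1\right) 0 = \left(- \frac{31}{5}\right) 0 = 0$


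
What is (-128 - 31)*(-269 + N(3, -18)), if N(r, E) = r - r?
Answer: 42771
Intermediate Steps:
N(r, E) = 0
(-128 - 31)*(-269 + N(3, -18)) = (-128 - 31)*(-269 + 0) = -159*(-269) = 42771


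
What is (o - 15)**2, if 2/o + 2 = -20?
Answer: 27556/121 ≈ 227.74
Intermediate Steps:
o = -1/11 (o = 2/(-2 - 20) = 2/(-22) = 2*(-1/22) = -1/11 ≈ -0.090909)
(o - 15)**2 = (-1/11 - 15)**2 = (-166/11)**2 = 27556/121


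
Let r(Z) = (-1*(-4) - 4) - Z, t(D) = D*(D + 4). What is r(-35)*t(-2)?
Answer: -140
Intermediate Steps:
t(D) = D*(4 + D)
r(Z) = -Z (r(Z) = (4 - 4) - Z = 0 - Z = -Z)
r(-35)*t(-2) = (-1*(-35))*(-2*(4 - 2)) = 35*(-2*2) = 35*(-4) = -140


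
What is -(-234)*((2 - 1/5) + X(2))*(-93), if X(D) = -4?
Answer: 239382/5 ≈ 47876.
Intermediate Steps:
-(-234)*((2 - 1/5) + X(2))*(-93) = -(-234)*((2 - 1/5) - 4)*(-93) = -(-234)*((2 - 1*⅕) - 4)*(-93) = -(-234)*((2 - ⅕) - 4)*(-93) = -(-234)*(9/5 - 4)*(-93) = -(-234)*(-11)/5*(-93) = -117*22/5*(-93) = -2574/5*(-93) = 239382/5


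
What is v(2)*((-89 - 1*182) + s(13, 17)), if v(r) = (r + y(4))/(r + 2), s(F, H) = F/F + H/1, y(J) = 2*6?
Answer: -1771/2 ≈ -885.50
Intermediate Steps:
y(J) = 12
s(F, H) = 1 + H (s(F, H) = 1 + H*1 = 1 + H)
v(r) = (12 + r)/(2 + r) (v(r) = (r + 12)/(r + 2) = (12 + r)/(2 + r))
v(2)*((-89 - 1*182) + s(13, 17)) = ((12 + 2)/(2 + 2))*((-89 - 1*182) + (1 + 17)) = (14/4)*((-89 - 182) + 18) = ((1/4)*14)*(-271 + 18) = (7/2)*(-253) = -1771/2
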